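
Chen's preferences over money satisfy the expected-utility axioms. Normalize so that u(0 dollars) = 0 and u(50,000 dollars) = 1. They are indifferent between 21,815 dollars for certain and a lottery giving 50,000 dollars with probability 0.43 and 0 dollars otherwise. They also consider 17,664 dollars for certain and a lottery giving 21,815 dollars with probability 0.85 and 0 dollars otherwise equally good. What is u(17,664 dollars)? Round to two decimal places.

From the first indifference, u(21,815 dollars) = 0.43·u(50,000 dollars) + 0.57·u(0 dollars) = 0.43·1 + 0.57·0 = 0.43.
Chaining: u(17,664 dollars) = 0.85·0.43 + 0.15·0.00 = 0.3655.

0.37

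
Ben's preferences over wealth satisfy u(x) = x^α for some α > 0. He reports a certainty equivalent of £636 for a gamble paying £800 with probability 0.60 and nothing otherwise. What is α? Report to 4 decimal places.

EU(lottery) = 0.60·800^α + 0.40·0 = 0.60·800^α.
Setting u(636) equal to that: 636^α = 0.60·800^α ⇒ (636/800)^α = 0.60.
α = ln(0.60) / ln(636/800) = -0.5108256/-0.2294132 ≈ 2.2267.

α ≈ 2.2267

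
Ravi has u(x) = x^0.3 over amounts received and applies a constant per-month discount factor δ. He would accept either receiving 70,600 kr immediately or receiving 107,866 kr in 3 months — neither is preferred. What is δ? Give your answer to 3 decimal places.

Indifference means u(70600) = δ^3 · u(107866), so δ^3 = u(70600)/u(107866).
With u(x) = x^0.3: δ^3 = 70600^0.3/107866^0.3 = (70600/107866)^0.3 = 0.88059.
Hence δ = (0.88059)^(1/3) = 0.95850.

δ ≈ 0.958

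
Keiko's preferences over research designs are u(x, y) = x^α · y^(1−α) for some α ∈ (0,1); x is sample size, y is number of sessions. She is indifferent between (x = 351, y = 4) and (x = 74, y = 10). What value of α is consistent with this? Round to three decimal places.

α ≈ 0.371

The Cobb–Douglas utilities coincide, so 351^α·4^(1−α) = 74^α·10^(1−α).
Taking logs: α·ln 351 + (1−α)·ln 4 = α·ln 74 + (1−α)·ln 10, i.e. α·1.556721 = (1−α)·0.916291.
With A = 1.556721 and B = 0.916291: α·A = (1−α)·B, so α = B/(A+B) = 0.916291/2.473012 ≈ 0.371.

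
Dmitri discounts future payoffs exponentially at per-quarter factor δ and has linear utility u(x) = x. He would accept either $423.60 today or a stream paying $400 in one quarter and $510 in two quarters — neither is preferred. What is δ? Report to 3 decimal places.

δ ≈ 0.600

Equating present values: 423.60 = 400δ + 510δ².
That is, 510δ² + 400δ − 423.60 = 0, a quadratic in δ.
By the quadratic formula (taking the positive root), δ = (−400 + √1024144.00) / 1020 ≈ 0.600.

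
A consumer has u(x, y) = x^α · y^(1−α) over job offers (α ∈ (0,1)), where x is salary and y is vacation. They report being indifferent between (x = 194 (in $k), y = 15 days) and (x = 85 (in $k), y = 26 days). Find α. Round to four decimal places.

Indifference: 194^α · 15^(1−α) = 85^α · 26^(1−α).
(194/85)^α = (26/15)^(1−α); take logs: α·ln(194/85) = (1−α)·ln(26/15), i.e. α·0.8252069 = (1−α)·0.5500463.
So α/(1−α) = (0.5500463)/(0.8252069) = 0.6665556, and α = 0.6665556/1.6665556 ≈ 0.4000.

α ≈ 0.4000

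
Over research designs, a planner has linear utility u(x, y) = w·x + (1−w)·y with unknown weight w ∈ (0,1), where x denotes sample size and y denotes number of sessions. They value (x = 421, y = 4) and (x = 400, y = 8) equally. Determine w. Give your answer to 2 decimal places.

Indifference: w·421 + (1−w)·4 = w·400 + (1−w)·8.
w·(421−400) = (1−w)·(8−4), i.e. w·21 = (1−w)·4.
Hence w = 4/(21+4) = 4/25 = 0.16.

w = 0.16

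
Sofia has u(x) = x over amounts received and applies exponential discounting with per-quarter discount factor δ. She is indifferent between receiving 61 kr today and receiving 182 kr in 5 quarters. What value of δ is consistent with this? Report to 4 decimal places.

Equating discounted utilities: u(61) = δ^5·u(182) ⇒ δ^5 = u(61)/u(182).
With u(x) = x: δ^5 = 61/182 = 0.33516.
Hence δ = (0.33516)^(1/5) = 0.803622.

δ ≈ 0.8036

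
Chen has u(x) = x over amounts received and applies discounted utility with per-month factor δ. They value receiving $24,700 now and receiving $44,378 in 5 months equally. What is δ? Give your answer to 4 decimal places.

The payoff in 5 months is discounted by δ^5, so u(24700) = δ^5·u(44378) and δ^5 = u(24700)/u(44378).
With u(x) = x: δ^5 = 24700/44378 = 0.55658.
Hence δ = (0.55658)^(1/5) = 0.889418.

δ ≈ 0.8894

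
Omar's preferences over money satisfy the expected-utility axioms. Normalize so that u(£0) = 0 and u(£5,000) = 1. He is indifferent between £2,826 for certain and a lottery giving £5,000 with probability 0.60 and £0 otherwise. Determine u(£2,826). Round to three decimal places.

0.600

The indifference gives u(£2,826) = 0.60·u(£5,000) + 0.40·u(£0) = 0.60·1 + 0.40·0 = 0.60.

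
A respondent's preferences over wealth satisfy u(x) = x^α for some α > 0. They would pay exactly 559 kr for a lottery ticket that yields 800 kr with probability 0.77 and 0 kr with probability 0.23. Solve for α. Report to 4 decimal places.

α ≈ 0.7291

Since u(0) = 0, the lottery's EU is 0.77·800^α.
Indifference: 559^α = 0.77·800^α, so (559/800)^α = 0.77.
α = ln(0.77) / ln(559/800) = -0.2613648/-0.3584623 ≈ 0.7291.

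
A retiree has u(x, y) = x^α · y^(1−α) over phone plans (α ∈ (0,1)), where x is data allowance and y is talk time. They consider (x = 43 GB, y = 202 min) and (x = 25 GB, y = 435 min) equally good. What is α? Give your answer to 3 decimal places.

Set the two utilities equal: 43^α·202^(1−α) = 25^α·435^(1−α).
(43/25)^α = (435/202)^(1−α); take logs: α·ln(43/25) = (1−α)·ln(435/202), i.e. α·0.542324 = (1−α)·0.767078.
Thus α·(1.309402) = 0.767078, so α = 0.767078/1.309402 ≈ 0.586.

α ≈ 0.586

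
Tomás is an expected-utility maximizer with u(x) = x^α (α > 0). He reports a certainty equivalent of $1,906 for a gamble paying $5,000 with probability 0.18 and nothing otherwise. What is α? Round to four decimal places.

α ≈ 1.7780

EU(lottery) = 0.18·5000^α + 0.82·0 = 0.18·5000^α.
Setting u(1906) equal to that: 1906^α = 0.18·5000^α ⇒ (1906/5000)^α = 0.18.
Taking logs: α·ln(1906/5000) = ln(0.18), so α = -1.7147984 / -0.9644311 ≈ 1.7780.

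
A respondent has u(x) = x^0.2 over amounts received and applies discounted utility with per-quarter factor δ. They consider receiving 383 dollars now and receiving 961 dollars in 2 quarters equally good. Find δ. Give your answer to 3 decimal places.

δ ≈ 0.912

Equating discounted utilities: u(383) = δ^2·u(961) ⇒ δ^2 = u(383)/u(961).
Since u(x) = x^0.2, δ^2 = (383/961)^0.2 = 0.39854^0.2 = 0.83195.
Hence δ = (0.83195)^(1/2) = 0.91211.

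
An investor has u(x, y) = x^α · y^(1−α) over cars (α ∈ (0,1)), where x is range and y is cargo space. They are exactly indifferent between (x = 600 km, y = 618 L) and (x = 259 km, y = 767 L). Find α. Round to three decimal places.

Set the two utilities equal: 600^α·618^(1−α) = 259^α·767^(1−α).
(600/259)^α = (767/618)^(1−α); take logs: α·ln(600/259) = (1−α)·ln(767/618), i.e. α·0.840102 = (1−α)·0.215998.
Thus α·(1.056100) = 0.215998, so α = 0.215998/1.056100 ≈ 0.205.

α ≈ 0.205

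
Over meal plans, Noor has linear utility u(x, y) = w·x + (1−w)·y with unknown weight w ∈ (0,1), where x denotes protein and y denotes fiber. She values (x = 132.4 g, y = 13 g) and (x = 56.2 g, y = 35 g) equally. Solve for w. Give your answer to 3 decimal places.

Equating utilities: w·132.4 + (1−w)·13 = w·56.2 + (1−w)·35.
Collecting terms: w·76.2 = (1−w)·22.
Hence w = 22/(76.2+22) = 22/98.2 = 0.224.

w = 0.224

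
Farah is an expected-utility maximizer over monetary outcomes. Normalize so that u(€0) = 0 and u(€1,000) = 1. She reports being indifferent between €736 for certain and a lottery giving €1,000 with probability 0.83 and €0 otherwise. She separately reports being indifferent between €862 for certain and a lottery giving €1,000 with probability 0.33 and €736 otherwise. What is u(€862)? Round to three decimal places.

From the first indifference, u(€736) = 0.83·u(€1,000) + 0.17·u(€0) = 0.83·1 + 0.17·0 = 0.83.
Then u(€862) = 0.33·u(€1,000) + 0.67·u(€736) = 0.33·1.00 + 0.67·0.83 = 0.8861.

0.886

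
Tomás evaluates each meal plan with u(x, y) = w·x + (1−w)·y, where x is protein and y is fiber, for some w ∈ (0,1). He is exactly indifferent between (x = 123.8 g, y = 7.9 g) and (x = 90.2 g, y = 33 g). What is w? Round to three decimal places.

Equating utilities: w·123.8 + (1−w)·7.9 = w·90.2 + (1−w)·33.
w·(123.8−90.2) = (1−w)·(33−7.9), i.e. w·33.6 = (1−w)·25.1.
Hence w = 25.1/(33.6+25.1) = 25.1/58.7 = 0.428.

w = 0.428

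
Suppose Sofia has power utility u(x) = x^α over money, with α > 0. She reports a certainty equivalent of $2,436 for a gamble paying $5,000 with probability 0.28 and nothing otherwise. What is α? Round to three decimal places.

The lottery's expected utility is 0.28·u(5000) + 0.72·u(0) = 0.28·5000^α (since u(0) = 0 for α > 0).
Setting u(2436) equal to that: 2436^α = 0.28·5000^α ⇒ (2436/5000)^α = 0.28.
α = ln(0.28) / ln(2436/5000) = -1.272966/-0.719081 ≈ 1.770.

α ≈ 1.770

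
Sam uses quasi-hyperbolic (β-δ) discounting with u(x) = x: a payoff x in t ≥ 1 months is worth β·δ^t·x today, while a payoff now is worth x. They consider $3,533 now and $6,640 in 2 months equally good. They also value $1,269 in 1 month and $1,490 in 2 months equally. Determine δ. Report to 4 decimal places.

δ ≈ 0.8517

Both payoffs in the second observation are in the future, so β drops out: δ^1·1269 = δ^2·1490 ⇒ δ = 1269/1490 = 0.85168.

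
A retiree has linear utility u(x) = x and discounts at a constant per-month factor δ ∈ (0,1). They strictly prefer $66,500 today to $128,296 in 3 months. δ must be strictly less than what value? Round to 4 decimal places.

δ < 0.8033

Under u(x) = x this choice says 66500 > δ^3·128296.
So δ^3 < 66500/128296 = 0.51833; taking the cube root of both positive sides preserves the inequality.
δ < 0.51833^(1/3) = 0.8033.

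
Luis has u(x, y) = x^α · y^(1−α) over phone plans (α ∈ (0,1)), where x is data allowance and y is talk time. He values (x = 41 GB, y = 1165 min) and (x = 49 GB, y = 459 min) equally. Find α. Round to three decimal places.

α ≈ 0.839

Set the two utilities equal: 41^α·1165^(1−α) = 49^α·459^(1−α).
(41/49)^α = (459/1165)^(1−α); take logs: α·ln(41/49) = (1−α)·ln(459/1165), i.e. α·-0.178248 = (1−α)·-0.931426.
With A = -0.178248 and B = -0.931426: α·A = (1−α)·B, so α = B/(A+B) = -0.931426/-1.109674 ≈ 0.839.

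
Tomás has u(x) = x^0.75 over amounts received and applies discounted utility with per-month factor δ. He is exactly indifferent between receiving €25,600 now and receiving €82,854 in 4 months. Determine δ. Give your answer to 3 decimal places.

Indifference means u(25600) = δ^4 · u(82854), so δ^4 = u(25600)/u(82854).
With u(x) = x^0.75: δ^4 = 25600^0.75/82854^0.75 = (25600/82854)^0.75 = 0.41442.
So δ = 0.41442^(1/4) ≈ 0.802.

δ ≈ 0.802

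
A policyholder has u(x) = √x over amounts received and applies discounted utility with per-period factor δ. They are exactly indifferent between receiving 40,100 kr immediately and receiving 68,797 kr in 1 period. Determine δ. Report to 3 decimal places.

δ ≈ 0.763

Equating discounted utilities: u(40100) = δ·u(68797) ⇒ δ = u(40100)/u(68797).
With u(x) = √x: δ = √40100/√68797 = √(40100/68797) = 0.76346.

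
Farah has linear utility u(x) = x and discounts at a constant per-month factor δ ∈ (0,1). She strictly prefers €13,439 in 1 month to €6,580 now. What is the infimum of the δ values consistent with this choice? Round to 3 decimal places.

Comparing present values: 6580 < δ·13439.
Dividing through by 13439 gives δ > 0.48962.

δ > 0.490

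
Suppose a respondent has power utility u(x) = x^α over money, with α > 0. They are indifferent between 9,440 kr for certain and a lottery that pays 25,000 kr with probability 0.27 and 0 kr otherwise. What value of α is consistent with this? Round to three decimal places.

α ≈ 1.344

Since u(0) = 0, the lottery's EU is 0.27·25000^α.
Indifference: 9440^α = 0.27·25000^α, so (9440/25000)^α = 0.27.
Taking logs: α·ln(9440/25000) = ln(0.27), so α = -1.309333 / -0.973920 ≈ 1.344.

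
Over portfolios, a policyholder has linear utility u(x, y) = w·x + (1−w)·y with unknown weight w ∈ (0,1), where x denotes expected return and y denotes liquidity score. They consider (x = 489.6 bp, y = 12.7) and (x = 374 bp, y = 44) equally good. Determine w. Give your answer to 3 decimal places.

Indifference: w·489.6 + (1−w)·12.7 = w·374 + (1−w)·44.
Collecting terms: w·115.6 = (1−w)·31.3.
So w/(1−w) = 31.3/115.6 = 0.2708, giving w = 31.3/(115.6+31.3) = 0.213.

w = 0.213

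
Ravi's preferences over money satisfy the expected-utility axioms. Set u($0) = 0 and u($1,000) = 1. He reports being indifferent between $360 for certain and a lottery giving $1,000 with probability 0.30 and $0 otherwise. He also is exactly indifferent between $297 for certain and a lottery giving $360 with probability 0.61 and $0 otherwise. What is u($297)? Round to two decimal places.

From the first indifference, u($360) = 0.30·u($1,000) + 0.70·u($0) = 0.30·1 + 0.70·0 = 0.30.
Then u($297) = 0.61·u($360) + 0.39·u($0) = 0.61·0.30 + 0.39·0.00 = 0.1830.

0.18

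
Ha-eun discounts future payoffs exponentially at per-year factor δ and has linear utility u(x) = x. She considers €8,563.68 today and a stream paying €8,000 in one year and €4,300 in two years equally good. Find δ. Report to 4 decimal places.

δ ≈ 0.7600

The stream is worth 8000δ + 4300δ² today, so 8000δ + 4300δ² = 8563.68.
Rearranged: 4300δ² + 8000δ − 8563.68 = 0.
By the quadratic formula (taking the positive root), δ = (−8000 + √211295296.00) / 8600 ≈ 0.7600.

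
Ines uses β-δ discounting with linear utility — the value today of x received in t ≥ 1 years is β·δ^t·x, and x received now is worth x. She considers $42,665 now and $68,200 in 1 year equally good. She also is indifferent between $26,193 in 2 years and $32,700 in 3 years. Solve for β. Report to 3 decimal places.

β ≈ 0.781

The second indifference involves only future payoffs, so β cancels: β·δ^2·26193 = β·δ^3·32700, giving δ = 26193/32700 = 0.80101.
Now use the now-vs-future pair: 42665 = β·δ·68200 gives β = 42665/(0.80101·68200) ≈ 0.781.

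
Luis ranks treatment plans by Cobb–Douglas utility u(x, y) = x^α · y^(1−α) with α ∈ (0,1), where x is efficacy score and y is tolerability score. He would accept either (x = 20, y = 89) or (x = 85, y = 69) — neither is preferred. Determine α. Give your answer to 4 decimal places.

Indifference: 20^α · 89^(1−α) = 85^α · 69^(1−α).
(20/85)^α = (69/89)^(1−α); take logs: α·ln(20/85) = (1−α)·ln(69/89), i.e. α·-1.4469190 = (1−α)·-0.2545299.
With A = -1.4469190 and B = -0.2545299: α·A = (1−α)·B, so α = B/(A+B) = -0.2545299/-1.7014489 ≈ 0.1496.

α ≈ 0.1496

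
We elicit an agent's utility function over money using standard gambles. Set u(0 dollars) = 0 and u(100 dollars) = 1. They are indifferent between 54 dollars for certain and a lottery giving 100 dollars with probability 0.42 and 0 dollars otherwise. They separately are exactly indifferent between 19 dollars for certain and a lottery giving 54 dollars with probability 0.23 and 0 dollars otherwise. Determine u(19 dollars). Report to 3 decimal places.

The first gamble pins u(54 dollars): it must equal 0.42·1 + 0.58·0 = 0.42.
Chaining: u(19 dollars) = 0.23·0.42 + 0.77·0.00 = 0.0966.

0.097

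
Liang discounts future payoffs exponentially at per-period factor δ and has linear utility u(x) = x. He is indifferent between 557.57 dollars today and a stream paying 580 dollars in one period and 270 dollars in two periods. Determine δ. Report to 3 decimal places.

δ ≈ 0.720

Equating present values: 557.57 = 580δ + 270δ².
So 270δ² + 580δ − 557.57 = 0.
δ = (−580 + √(580² + 4·270·557.57)) / (2·270) = (−580 + √938575.60) / 540 ≈ 0.720.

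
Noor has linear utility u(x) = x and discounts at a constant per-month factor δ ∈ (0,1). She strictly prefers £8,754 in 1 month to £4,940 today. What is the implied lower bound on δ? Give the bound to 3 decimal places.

Under u(x) = x this choice says 4940 < δ·8754.
Dividing through by 8754 gives δ > 0.56431.

δ > 0.564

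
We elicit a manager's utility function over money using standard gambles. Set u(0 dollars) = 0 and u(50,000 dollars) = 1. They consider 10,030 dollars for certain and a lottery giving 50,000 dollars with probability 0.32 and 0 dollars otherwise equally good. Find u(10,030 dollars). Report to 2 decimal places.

u(10,030 dollars) equals the lottery's expected utility: 0.32·1 + 0.68·0 = 0.32.

0.32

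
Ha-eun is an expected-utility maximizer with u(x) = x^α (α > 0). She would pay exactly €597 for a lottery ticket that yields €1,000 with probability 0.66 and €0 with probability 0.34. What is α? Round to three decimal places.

Since u(0) = 0, the lottery's EU is 0.66·1000^α.
Equating: 597^α = 0.66·1000^α, i.e. 0.5970^α = 0.66.
Taking logs: α·ln(597/1000) = ln(0.66), so α = -0.415515 / -0.515838 ≈ 0.806.

α ≈ 0.806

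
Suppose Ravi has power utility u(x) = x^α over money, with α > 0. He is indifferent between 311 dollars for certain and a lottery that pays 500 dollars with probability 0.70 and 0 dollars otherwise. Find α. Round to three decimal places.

EU(lottery) = 0.70·500^α + 0.30·0 = 0.70·500^α.
Equating: 311^α = 0.70·500^α, i.e. 0.6220^α = 0.70.
Taking logs: α·ln(311/500) = ln(0.70), so α = -0.356675 / -0.474815 ≈ 0.751.

α ≈ 0.751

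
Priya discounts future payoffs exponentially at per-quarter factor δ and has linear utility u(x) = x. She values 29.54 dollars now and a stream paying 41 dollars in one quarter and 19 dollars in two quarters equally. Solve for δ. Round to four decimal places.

δ ≈ 0.5700

Present value of the stream is 41·δ + 19·δ². Indifference gives 41δ + 19δ² = 29.54.
Rearranged: 19δ² + 41δ − 29.54 = 0.
By the quadratic formula (taking the positive root), δ = (−41 + √3926.04) / 38 ≈ 0.5700.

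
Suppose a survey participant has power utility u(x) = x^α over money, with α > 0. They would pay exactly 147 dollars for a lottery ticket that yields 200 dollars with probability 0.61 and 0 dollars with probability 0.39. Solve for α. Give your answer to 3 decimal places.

α ≈ 1.605

The lottery's expected utility is 0.61·u(200) + 0.39·u(0) = 0.61·200^α (since u(0) = 0 for α > 0).
Setting u(147) equal to that: 147^α = 0.61·200^α ⇒ (147/200)^α = 0.61.
Taking logs: α·ln(147/200) = ln(0.61), so α = -0.494296 / -0.307885 ≈ 1.605.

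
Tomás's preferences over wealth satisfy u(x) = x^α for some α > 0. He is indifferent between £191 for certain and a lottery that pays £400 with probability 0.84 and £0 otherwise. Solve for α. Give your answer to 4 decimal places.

EU(lottery) = 0.84·400^α + 0.16·0 = 0.84·400^α.
Indifference: 191^α = 0.84·400^α, so (191/400)^α = 0.84.
Take logs: α = ln 0.84 / ln(191/400) ≈ 0.235871.

α ≈ 0.2359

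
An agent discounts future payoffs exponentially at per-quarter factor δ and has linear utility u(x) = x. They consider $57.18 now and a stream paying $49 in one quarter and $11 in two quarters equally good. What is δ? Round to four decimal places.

δ ≈ 0.9600

Equating present values: 57.18 = 49δ + 11δ².
Rearranged: 11δ² + 49δ − 57.18 = 0.
δ = (−49 + √(49² + 4·11·57.18)) / (2·11) = (−49 + √4916.92) / 22 ≈ 0.9600.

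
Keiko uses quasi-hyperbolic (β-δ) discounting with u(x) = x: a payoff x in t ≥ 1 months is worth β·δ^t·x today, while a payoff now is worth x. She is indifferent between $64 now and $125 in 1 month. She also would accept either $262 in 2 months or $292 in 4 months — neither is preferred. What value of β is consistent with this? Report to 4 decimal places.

From the later pair, β·δ^2·262 = β·δ^4·292; dividing through, δ^2 = 262/292 = 0.89726, so δ = 0.94724.
The first indifference: 64 = β·δ·125, so β = 64/(δ·125) = 64/(0.94724·125) ≈ 0.5405.

β ≈ 0.5405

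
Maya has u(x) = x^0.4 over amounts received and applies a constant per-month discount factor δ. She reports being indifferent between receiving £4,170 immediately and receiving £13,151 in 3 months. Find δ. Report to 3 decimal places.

δ ≈ 0.858

The payoff in 3 months is discounted by δ^3, so u(4170) = δ^3·u(13151) and δ^3 = u(4170)/u(13151).
Since u(x) = x^0.4, δ^3 = (4170/13151)^0.4 = 0.31709^0.4 = 0.63164.
Hence δ = (0.63164)^(1/3) = 0.85801.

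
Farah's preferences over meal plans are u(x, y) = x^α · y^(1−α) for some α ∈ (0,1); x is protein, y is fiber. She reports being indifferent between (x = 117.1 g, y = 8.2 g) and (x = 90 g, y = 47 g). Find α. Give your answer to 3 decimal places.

α ≈ 0.869

The Cobb–Douglas utilities coincide, so 117.1^α·8.2^(1−α) = 90^α·47^(1−α).
Rearrange to (117.1/90)^α = (47/8.2)^(1−α) and take logs: α·0.263219 = (1−α)·1.746013.
So α/(1−α) = (1.746013)/(0.263219) = 6.633309, and α = 6.633309/7.633309 ≈ 0.869.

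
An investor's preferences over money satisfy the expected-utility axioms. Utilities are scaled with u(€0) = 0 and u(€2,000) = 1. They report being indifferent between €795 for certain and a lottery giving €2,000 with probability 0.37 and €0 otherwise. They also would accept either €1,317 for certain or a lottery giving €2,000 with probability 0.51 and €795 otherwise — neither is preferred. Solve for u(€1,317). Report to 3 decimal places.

First, u(€795) = 0.37·u(€2,000) + 0.63·u(€0) = 0.37.
The second indifference gives u(€1,317) = 0.51·u(€2,000) + 0.49·u(€795) = 0.51·1.00 + 0.49·0.37 = 0.6913.

0.691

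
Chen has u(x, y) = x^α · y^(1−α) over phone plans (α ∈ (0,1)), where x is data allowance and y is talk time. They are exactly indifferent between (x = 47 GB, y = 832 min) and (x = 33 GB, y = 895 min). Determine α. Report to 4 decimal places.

α ≈ 0.1711

Set the two utilities equal: 47^α·832^(1−α) = 33^α·895^(1−α).
(47/33)^α = (895/832)^(1−α); take logs: α·ln(47/33) = (1−α)·ln(895/832), i.e. α·0.3536400 = (1−α)·0.0729913.
Thus α·(0.4266313) = 0.0729913, so α = 0.0729913/0.4266313 ≈ 0.1711.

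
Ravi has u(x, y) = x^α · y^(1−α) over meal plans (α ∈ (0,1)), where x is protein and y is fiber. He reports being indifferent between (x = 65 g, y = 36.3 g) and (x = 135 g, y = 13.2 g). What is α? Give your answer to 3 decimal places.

The Cobb–Douglas utilities coincide, so 65^α·36.3^(1−α) = 135^α·13.2^(1−α).
(65/135)^α = (13.2/36.3)^(1−α); take logs: α·ln(65/135) = (1−α)·ln(13.2/36.3), i.e. α·-0.730888 = (1−α)·-1.011601.
Thus α·(-1.742489) = -1.011601, so α = -1.011601/-1.742489 ≈ 0.581.

α ≈ 0.581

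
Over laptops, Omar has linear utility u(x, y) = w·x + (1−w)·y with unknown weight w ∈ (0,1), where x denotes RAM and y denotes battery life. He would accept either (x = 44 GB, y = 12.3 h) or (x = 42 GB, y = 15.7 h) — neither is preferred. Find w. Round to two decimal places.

w = 0.63

Equating utilities: w·44 + (1−w)·12.3 = w·42 + (1−w)·15.7.
Collecting terms: w·2 = (1−w)·3.4.
The marginal rate of substitution is 3.4/2, so w = 3.4/(2+3.4) = 0.63.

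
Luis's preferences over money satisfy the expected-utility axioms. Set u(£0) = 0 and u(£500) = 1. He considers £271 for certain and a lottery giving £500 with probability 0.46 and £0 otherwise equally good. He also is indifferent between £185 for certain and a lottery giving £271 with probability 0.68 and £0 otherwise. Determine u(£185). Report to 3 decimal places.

0.313

The first gamble pins u(£271): it must equal 0.46·1 + 0.54·0 = 0.46.
The second indifference gives u(£185) = 0.68·u(£271) + 0.32·u(£0) = 0.68·0.46 + 0.32·0.00 = 0.3128.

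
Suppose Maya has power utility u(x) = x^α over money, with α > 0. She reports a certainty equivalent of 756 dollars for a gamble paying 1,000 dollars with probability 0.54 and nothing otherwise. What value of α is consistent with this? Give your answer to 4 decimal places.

EU(lottery) = 0.54·1000^α + 0.46·0 = 0.54·1000^α.
Setting u(756) equal to that: 756^α = 0.54·1000^α ⇒ (756/1000)^α = 0.54.
α = ln(0.54) / ln(756/1000) = -0.6161861/-0.2797139 ≈ 2.2029.

α ≈ 2.2029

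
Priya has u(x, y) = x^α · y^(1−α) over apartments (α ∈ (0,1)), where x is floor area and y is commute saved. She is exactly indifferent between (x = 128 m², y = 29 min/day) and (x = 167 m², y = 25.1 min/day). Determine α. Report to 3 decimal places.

α ≈ 0.352

Indifference: 128^α · 29^(1−α) = 167^α · 25.1^(1−α).
Taking logs: α·ln 128 + (1−α)·ln 29 = α·ln 167 + (1−α)·ln 25.1, i.e. α·-0.265964 = (1−α)·-0.144428.
With A = -0.265964 and B = -0.144428: α·A = (1−α)·B, so α = B/(A+B) = -0.144428/-0.410392 ≈ 0.352.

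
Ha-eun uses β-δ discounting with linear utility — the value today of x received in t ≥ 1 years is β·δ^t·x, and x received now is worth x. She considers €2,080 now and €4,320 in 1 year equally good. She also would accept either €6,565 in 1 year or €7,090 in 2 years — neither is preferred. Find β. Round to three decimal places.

β ≈ 0.520

Both payoffs in the second observation are in the future, so β drops out: δ^1·6565 = δ^2·7090 ⇒ δ = 6565/7090 = 0.92595.
Substituting δ into 2080 = β·δ·4320: β = 2080/(4000.113) ≈ 0.520.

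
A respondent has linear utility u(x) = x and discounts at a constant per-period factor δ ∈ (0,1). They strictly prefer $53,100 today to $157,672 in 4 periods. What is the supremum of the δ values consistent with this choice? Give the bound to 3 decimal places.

δ < 0.762

Under u(x) = x this choice says 53100 > δ^4·157672.
Dividing by 157672: δ^4 < 0.33678. Both sides are positive, so the 4th root keeps the direction.
δ < 0.33678^(1/4) = 0.762.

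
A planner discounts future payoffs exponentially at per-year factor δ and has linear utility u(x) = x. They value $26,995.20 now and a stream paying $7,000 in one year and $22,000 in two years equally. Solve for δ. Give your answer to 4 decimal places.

δ ≈ 0.9600

Equating present values: 26995.20 = 7000δ + 22000δ².
Rearranged: 22000δ² + 7000δ − 26995.20 = 0.
By the quadratic formula (taking the positive root), δ = (−7000 + √2424577600.00) / 44000 ≈ 0.9600.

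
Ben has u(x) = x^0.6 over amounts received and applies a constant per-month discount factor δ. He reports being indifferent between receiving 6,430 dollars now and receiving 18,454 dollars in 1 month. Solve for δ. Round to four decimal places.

Indifference means u(6430) = δ · u(18454), so δ = u(6430)/u(18454).
With u(x) = x^0.6: δ = 6430^0.6/18454^0.6 = (6430/18454)^0.6 = 0.53122.

δ ≈ 0.5312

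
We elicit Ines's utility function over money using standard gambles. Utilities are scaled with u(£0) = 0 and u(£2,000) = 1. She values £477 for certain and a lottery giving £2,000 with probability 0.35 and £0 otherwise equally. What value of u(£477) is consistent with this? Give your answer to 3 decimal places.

By the standard-gamble method, u(£477) is just the indifference probability on the best outcome: 0.35.

0.350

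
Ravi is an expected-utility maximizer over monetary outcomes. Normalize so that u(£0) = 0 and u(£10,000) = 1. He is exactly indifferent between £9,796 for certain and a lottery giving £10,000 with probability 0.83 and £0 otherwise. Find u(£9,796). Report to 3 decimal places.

0.830

The indifference gives u(£9,796) = 0.83·u(£10,000) + 0.17·u(£0) = 0.83·1 + 0.17·0 = 0.83.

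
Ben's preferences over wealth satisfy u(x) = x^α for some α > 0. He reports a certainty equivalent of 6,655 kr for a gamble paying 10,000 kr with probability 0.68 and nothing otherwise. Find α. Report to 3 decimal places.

Since u(0) = 0, the lottery's EU is 0.68·10000^α.
Indifference: 6655^α = 0.68·10000^α, so (6655/10000)^α = 0.68.
Taking logs: α·ln(6655/10000) = ln(0.68), so α = -0.385662 / -0.407217 ≈ 0.947.

α ≈ 0.947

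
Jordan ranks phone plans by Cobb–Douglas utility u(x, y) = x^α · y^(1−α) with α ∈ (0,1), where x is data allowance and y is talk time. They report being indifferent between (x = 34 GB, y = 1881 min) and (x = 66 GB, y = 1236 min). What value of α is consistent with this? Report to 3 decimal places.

The Cobb–Douglas utilities coincide, so 34^α·1881^(1−α) = 66^α·1236^(1−α).
Taking logs: α·ln 34 + (1−α)·ln 1881 = α·ln 66 + (1−α)·ln 1236, i.e. α·-0.663294 = (1−α)·-0.419923.
So α/(1−α) = (-0.419923)/(-0.663294) = 0.633087, and α = 0.633087/1.633087 ≈ 0.388.

α ≈ 0.388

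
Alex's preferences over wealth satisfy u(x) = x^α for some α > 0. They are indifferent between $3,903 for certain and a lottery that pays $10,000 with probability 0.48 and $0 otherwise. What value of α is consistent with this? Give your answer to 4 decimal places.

The lottery's expected utility is 0.48·u(10000) + 0.52·u(0) = 0.48·10000^α (since u(0) = 0 for α > 0).
Setting u(3903) equal to that: 3903^α = 0.48·10000^α ⇒ (3903/10000)^α = 0.48.
α = ln(0.48) / ln(3903/10000) = -0.7339692/-0.9408396 ≈ 0.7801.

α ≈ 0.7801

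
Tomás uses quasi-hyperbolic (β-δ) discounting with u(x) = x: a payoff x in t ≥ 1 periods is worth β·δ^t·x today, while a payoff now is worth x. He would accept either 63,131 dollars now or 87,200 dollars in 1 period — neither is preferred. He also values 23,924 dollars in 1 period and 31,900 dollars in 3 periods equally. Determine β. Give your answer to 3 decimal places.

β ≈ 0.836

The second indifference involves only future payoffs, so β cancels: β·δ^1·23924 = β·δ^3·31900, giving δ^2 = 23924/31900 = 0.74997, so δ = 0.86601.
Substituting δ into 63131 = β·δ·87200: β = 63131/(75515.837) ≈ 0.836.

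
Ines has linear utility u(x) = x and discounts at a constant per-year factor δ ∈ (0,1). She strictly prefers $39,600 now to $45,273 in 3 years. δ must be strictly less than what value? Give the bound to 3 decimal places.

δ < 0.956

The preference means 39600 > δ^3·45273.
Dividing by 45273: δ^3 < 0.87469. Both sides are positive, so the cube root keeps the direction.
δ < 0.87469^(1/3) = 0.956.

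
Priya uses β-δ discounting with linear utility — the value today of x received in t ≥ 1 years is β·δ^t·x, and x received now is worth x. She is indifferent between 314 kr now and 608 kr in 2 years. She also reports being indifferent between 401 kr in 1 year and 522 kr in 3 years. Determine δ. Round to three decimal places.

δ ≈ 0.876

From the later pair, β·δ^1·401 = β·δ^3·522; dividing through, δ^2 = 401/522 = 0.76820, so δ = 0.87647.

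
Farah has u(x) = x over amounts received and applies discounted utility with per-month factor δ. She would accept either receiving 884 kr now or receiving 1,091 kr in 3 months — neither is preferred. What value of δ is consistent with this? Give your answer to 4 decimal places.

δ ≈ 0.9323

Equating discounted utilities: u(884) = δ^3·u(1091) ⇒ δ^3 = u(884)/u(1091).
With u(x) = x: δ^3 = 884/1091 = 0.81027.
So δ = 0.81027^(1/3) ≈ 0.9323.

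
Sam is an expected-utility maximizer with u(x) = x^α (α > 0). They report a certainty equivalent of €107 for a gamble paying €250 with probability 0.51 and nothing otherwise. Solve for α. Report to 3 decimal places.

Since u(0) = 0, the lottery's EU is 0.51·250^α.
Setting u(107) equal to that: 107^α = 0.51·250^α ⇒ (107/250)^α = 0.51.
Take logs: α = ln 0.51 / ln(107/250) ≈ 0.79345.

α ≈ 0.793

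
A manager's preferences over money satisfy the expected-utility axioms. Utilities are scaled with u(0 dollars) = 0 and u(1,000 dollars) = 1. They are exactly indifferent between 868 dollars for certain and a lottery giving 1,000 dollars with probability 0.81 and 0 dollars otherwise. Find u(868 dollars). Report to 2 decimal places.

By the standard-gamble method, u(868 dollars) is just the indifference probability on the best outcome: 0.81.

0.81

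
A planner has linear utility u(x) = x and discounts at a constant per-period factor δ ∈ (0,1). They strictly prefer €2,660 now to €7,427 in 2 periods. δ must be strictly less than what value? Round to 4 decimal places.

δ < 0.5985

Comparing present values: 2660 > δ^2·7427.
So δ^2 < 2660/7427 = 0.35815; taking the square root of both positive sides preserves the inequality.
δ < (2660/7427)^(1/2) ≈ 0.5985.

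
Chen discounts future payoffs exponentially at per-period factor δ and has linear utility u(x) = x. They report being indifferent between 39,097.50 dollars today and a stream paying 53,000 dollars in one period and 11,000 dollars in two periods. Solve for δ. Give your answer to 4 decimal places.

Equating present values: 39097.50 = 53000δ + 11000δ².
That is, 11000δ² + 53000δ − 39097.50 = 0, a quadratic in δ.
δ = (−53000 + √(53000² + 4·11000·39097.50)) / (2·11000) = (−53000 + √4529290000.00) / 22000 ≈ 0.6500.

δ ≈ 0.6500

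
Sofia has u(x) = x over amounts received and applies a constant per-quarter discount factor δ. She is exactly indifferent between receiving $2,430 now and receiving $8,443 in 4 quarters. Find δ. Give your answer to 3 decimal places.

The payoff in 4 quarters is discounted by δ^4, so u(2430) = δ^4·u(8443) and δ^4 = u(2430)/u(8443).
With u(x) = x: δ^4 = 2430/8443 = 0.28781.
Taking the 4th root: δ = 0.28781^(1/4) ≈ 0.732.

δ ≈ 0.732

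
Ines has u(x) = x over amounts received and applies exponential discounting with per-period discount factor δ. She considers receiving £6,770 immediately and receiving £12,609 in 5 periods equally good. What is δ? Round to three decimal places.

δ ≈ 0.883

Indifference means u(6770) = δ^5 · u(12609), so δ^5 = u(6770)/u(12609).
With u(x) = x: δ^5 = 6770/12609 = 0.53692.
So δ = 0.53692^(1/5) ≈ 0.883.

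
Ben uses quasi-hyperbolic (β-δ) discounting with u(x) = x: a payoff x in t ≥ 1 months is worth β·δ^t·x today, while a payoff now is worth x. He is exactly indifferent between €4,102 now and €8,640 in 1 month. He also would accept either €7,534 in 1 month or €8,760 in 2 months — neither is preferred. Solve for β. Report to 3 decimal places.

β ≈ 0.552

Both payoffs in the second observation are in the future, so β drops out: δ^1·7534 = δ^2·8760 ⇒ δ = 7534/8760 = 0.86005.
Now use the now-vs-future pair: 4102 = β·δ·8640 gives β = 4102/(0.86005·8640) ≈ 0.552.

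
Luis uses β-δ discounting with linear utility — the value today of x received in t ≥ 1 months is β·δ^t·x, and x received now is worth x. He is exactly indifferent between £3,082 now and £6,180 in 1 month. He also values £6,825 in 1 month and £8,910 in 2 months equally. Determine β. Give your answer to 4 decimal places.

β ≈ 0.6511

From the later pair, β·δ^1·6825 = β·δ^2·8910; dividing through, δ = 6825/8910 = 0.76599.
Now use the now-vs-future pair: 3082 = β·δ·6180 gives β = 3082/(0.76599·6180) ≈ 0.6511.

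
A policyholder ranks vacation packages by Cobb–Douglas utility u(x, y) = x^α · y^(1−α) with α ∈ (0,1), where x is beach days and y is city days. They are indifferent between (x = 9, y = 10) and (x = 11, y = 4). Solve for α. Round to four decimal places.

α ≈ 0.8203

The Cobb–Douglas utilities coincide, so 9^α·10^(1−α) = 11^α·4^(1−α).
Rearrange to (9/11)^α = (4/10)^(1−α) and take logs: α·-0.2006707 = (1−α)·-0.9162907.
With A = -0.2006707 and B = -0.9162907: α·A = (1−α)·B, so α = B/(A+B) = -0.9162907/-1.1169614 ≈ 0.8203.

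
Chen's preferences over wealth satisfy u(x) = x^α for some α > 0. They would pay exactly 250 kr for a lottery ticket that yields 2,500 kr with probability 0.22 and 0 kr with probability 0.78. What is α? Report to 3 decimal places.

The lottery's expected utility is 0.22·u(2500) + 0.78·u(0) = 0.22·2500^α (since u(0) = 0 for α > 0).
Indifference: 250^α = 0.22·2500^α, so (250/2500)^α = 0.22.
Taking logs: α·ln(250/2500) = ln(0.22), so α = -1.514128 / -2.302585 ≈ 0.658.

α ≈ 0.658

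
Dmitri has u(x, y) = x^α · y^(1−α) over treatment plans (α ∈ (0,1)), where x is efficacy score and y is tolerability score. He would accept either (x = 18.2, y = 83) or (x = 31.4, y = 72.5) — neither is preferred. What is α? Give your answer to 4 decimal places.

Set the two utilities equal: 18.2^α·83^(1−α) = 31.4^α·72.5^(1−α).
(18.2/31.4)^α = (72.5/83)^(1−α); take logs: α·ln(18.2/31.4) = (1−α)·ln(72.5/83), i.e. α·-0.5453863 = (1−α)·-0.1352540.
Thus α·(-0.6806403) = -0.1352540, so α = -0.1352540/-0.6806403 ≈ 0.1987.

α ≈ 0.1987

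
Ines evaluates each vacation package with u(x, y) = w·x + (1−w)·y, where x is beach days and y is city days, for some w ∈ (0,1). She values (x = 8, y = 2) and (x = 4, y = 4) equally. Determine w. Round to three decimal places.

u(8,2) = u(4,4) means w·8 + (1−w)·2 = w·4 + (1−w)·4.
Rearranging, 4·w − 2·(1−w) = 0.
The marginal rate of substitution is 2/4, so w = 2/(4+2) = 0.333.

w = 0.333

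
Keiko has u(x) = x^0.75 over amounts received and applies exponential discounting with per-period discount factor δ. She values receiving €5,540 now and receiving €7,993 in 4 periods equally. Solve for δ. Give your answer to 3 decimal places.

The payoff in 4 periods is discounted by δ^4, so u(5540) = δ^4·u(7993) and δ^4 = u(5540)/u(7993).
With u(x) = x^0.75: δ^4 = 5540^0.75/7993^0.75 = (5540/7993)^0.75 = 0.75963.
So δ = 0.75963^(1/4) ≈ 0.934.

δ ≈ 0.934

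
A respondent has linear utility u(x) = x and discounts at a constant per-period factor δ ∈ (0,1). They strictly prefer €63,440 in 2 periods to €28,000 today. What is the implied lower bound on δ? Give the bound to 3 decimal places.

δ > 0.664

Comparing present values: 28000 < δ^2·63440.
So δ^2 > 28000/63440 = 0.44136; taking the square root of both positive sides preserves the inequality.
δ > (28000/63440)^(1/2) ≈ 0.664.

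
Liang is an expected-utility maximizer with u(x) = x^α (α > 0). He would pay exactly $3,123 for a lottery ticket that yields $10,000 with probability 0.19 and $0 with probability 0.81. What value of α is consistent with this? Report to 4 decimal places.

The lottery's expected utility is 0.19·u(10000) + 0.81·u(0) = 0.19·10000^α (since u(0) = 0 for α > 0).
Indifference: 3123^α = 0.19·10000^α, so (3123/10000)^α = 0.19.
α = ln(0.19) / ln(3123/10000) = -1.6607312/-1.1637910 ≈ 1.4270.

α ≈ 1.4270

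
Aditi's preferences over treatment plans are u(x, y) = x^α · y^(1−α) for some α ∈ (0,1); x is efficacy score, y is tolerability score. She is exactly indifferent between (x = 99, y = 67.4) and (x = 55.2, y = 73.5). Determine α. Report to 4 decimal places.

α ≈ 0.1292

The Cobb–Douglas utilities coincide, so 99^α·67.4^(1−α) = 55.2^α·73.5^(1−α).
(99/55.2)^α = (73.5/67.4)^(1−α); take logs: α·ln(99/55.2) = (1−α)·ln(73.5/67.4), i.e. α·0.5841569 = (1−α)·0.0866404.
With A = 0.5841569 and B = 0.0866404: α·A = (1−α)·B, so α = B/(A+B) = 0.0866404/0.6707973 ≈ 0.1292.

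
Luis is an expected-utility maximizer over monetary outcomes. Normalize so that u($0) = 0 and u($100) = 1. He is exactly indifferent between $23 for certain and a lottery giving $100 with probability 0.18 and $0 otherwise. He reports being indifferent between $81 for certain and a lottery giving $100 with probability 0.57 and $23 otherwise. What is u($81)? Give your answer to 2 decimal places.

First, u($23) = 0.18·u($100) + 0.82·u($0) = 0.18.
Chaining: u($81) = 0.57·1.00 + 0.43·0.18 = 0.6474.

0.65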